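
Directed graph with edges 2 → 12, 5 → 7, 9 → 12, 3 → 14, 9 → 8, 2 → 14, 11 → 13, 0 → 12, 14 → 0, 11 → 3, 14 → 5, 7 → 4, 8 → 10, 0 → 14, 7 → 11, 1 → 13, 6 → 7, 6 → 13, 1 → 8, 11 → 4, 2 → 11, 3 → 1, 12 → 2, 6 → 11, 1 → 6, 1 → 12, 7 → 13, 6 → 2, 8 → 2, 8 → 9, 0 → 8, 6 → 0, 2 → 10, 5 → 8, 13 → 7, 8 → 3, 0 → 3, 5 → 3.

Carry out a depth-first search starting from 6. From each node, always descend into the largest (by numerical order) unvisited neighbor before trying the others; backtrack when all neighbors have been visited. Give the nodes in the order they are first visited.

Visit 6
6 → 13
13 → 7
7 → 11
11 → 4
11 → 3
3 → 14
14 → 5
5 → 8
8 → 10
8 → 9
9 → 12
12 → 2
14 → 0
3 → 1

6, 13, 7, 11, 4, 3, 14, 5, 8, 10, 9, 12, 2, 0, 1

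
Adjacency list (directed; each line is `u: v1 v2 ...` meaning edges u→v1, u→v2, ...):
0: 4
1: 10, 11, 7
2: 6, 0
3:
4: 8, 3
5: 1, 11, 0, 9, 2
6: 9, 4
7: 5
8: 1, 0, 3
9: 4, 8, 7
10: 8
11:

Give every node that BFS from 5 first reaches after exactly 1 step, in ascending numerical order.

Level 0: 5
Level 1: 0, 1, 2, 9, 11
Level 2: 4, 6, 7, 8, 10
Level 3: 3

0, 1, 2, 9, 11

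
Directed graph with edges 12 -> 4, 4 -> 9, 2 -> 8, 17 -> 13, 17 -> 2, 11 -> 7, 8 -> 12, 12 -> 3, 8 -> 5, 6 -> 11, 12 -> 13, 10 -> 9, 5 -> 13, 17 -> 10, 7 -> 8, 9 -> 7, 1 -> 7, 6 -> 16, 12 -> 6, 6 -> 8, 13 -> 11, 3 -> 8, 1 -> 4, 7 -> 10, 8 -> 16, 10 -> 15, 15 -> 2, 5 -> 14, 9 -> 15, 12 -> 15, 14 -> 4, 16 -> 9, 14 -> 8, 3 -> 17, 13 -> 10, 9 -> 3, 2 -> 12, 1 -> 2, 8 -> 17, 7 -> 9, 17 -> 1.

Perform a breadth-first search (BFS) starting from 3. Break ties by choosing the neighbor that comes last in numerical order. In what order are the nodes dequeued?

Visit 3; enqueue 17, 8 → queue [17, 8]
Visit 17; enqueue 13, 10, 2, 1 → queue [8, 13, 10, 2, 1]
Visit 8; enqueue 16, 12, 5 → queue [13, 10, 2, 1, 16, 12, 5]
Visit 13; enqueue 11 → queue [10, 2, 1, 16, 12, 5, 11]
Visit 10; enqueue 15, 9 → queue [2, 1, 16, 12, 5, 11, 15, 9]
Visit 2 → queue [1, 16, 12, 5, 11, 15, 9]
Visit 1; enqueue 7, 4 → queue [16, 12, 5, 11, 15, 9, 7, 4]
Visit 16 → queue [12, 5, 11, 15, 9, 7, 4]
Visit 12; enqueue 6 → queue [5, 11, 15, 9, 7, 4, 6]
Visit 5; enqueue 14 → queue [11, 15, 9, 7, 4, 6, 14]
Visit 11 → queue [15, 9, 7, 4, 6, 14]
Visit 15 → queue [9, 7, 4, 6, 14]
Visit 9 → queue [7, 4, 6, 14]
Visit 7 → queue [4, 6, 14]
Visit 4 → queue [6, 14]
Visit 6 → queue [14]
Visit 14 → queue []

3 17 8 13 10 2 1 16 12 5 11 15 9 7 4 6 14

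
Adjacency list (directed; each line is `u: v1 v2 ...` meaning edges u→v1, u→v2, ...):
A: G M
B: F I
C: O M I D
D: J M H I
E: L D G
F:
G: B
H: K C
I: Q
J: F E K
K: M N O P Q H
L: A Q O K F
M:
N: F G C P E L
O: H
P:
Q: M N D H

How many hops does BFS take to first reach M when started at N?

Level 0: N
Level 1: C, E, F, G, L, P
Level 2: A, B, D, I, K, M, O, Q
Level 3: H, J
M first appears at level 2.

2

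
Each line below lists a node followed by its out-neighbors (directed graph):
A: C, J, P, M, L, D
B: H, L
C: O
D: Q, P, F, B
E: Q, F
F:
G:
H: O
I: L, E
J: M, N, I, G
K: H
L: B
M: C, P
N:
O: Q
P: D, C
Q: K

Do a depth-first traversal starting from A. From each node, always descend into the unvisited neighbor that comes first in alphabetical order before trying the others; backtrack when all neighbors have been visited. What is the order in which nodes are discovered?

Visit A
A → C
C → O
O → Q
Q → K
K → H
A → D
D → B
B → L
D → F
D → P
A → J
J → G
J → I
I → E
J → M
J → N

A, C, O, Q, K, H, D, B, L, F, P, J, G, I, E, M, N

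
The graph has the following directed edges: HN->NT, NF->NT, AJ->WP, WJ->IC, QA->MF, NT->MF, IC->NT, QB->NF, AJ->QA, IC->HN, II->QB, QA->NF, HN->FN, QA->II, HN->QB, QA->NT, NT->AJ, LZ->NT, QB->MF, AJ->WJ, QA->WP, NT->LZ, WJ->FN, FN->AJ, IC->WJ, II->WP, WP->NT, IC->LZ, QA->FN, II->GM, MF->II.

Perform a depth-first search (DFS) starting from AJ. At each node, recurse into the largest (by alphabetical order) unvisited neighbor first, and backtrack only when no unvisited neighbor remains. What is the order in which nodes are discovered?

AJ -> WP -> NT -> MF -> II -> QB -> NF -> GM -> LZ -> WJ -> IC -> HN -> FN -> QA

Visit AJ
AJ → WP
WP → NT
NT → MF
MF → II
II → QB
QB → NF
II → GM
NT → LZ
AJ → WJ
WJ → IC
IC → HN
HN → FN
AJ → QA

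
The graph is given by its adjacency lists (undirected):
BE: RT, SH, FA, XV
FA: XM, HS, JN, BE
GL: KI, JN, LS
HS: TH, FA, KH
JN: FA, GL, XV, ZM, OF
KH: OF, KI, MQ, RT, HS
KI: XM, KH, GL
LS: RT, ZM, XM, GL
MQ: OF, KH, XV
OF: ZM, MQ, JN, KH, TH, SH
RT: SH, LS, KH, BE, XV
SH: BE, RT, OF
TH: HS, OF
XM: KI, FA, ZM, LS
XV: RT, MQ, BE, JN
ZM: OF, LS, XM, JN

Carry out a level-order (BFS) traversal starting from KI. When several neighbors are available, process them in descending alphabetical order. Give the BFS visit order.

KI, XM, KH, GL, ZM, LS, FA, RT, OF, MQ, HS, JN, BE, XV, SH, TH

Visit KI; enqueue XM, KH, GL → queue [XM, KH, GL]
Visit XM; enqueue ZM, LS, FA → queue [KH, GL, ZM, LS, FA]
Visit KH; enqueue RT, OF, MQ, HS → queue [GL, ZM, LS, FA, RT, OF, MQ, HS]
Visit GL; enqueue JN → queue [ZM, LS, FA, RT, OF, MQ, HS, JN]
Visit ZM → queue [LS, FA, RT, OF, MQ, HS, JN]
Visit LS → queue [FA, RT, OF, MQ, HS, JN]
Visit FA; enqueue BE → queue [RT, OF, MQ, HS, JN, BE]
Visit RT; enqueue XV, SH → queue [OF, MQ, HS, JN, BE, XV, SH]
Visit OF; enqueue TH → queue [MQ, HS, JN, BE, XV, SH, TH]
Visit MQ → queue [HS, JN, BE, XV, SH, TH]
Visit HS → queue [JN, BE, XV, SH, TH]
Visit JN → queue [BE, XV, SH, TH]
Visit BE → queue [XV, SH, TH]
Visit XV → queue [SH, TH]
Visit SH → queue [TH]
Visit TH → queue []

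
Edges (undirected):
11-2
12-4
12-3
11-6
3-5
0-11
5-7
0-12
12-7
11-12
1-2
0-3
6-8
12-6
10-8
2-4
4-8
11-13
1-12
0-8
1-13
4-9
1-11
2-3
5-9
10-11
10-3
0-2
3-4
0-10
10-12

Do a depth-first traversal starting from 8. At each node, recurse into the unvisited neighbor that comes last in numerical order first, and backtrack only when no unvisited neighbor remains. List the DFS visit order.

8 -> 10 -> 12 -> 11 -> 13 -> 1 -> 2 -> 4 -> 9 -> 5 -> 7 -> 3 -> 0 -> 6

Visit 8
8 → 10
10 → 12
12 → 11
11 → 13
13 → 1
1 → 2
2 → 4
4 → 9
9 → 5
5 → 7
5 → 3
3 → 0
11 → 6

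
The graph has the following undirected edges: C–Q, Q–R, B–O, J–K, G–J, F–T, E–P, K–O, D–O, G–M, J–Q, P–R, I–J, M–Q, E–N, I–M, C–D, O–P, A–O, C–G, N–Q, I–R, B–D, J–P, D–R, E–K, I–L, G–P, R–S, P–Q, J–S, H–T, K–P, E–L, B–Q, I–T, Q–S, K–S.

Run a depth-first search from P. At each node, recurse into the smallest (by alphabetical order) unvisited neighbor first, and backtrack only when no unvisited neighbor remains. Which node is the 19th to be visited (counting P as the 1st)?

H

Visit P
P → E
E → K
K → J
J → G
G → C
C → D
D → B
B → O
O → A
B → Q
Q → M
M → I
I → L
I → R
R → S
I → T
T → F
T → H
Q → N

Visit order: P, E, K, J, G, C, D, B, O, A, Q, M, I, L, R, S, T, F, H, N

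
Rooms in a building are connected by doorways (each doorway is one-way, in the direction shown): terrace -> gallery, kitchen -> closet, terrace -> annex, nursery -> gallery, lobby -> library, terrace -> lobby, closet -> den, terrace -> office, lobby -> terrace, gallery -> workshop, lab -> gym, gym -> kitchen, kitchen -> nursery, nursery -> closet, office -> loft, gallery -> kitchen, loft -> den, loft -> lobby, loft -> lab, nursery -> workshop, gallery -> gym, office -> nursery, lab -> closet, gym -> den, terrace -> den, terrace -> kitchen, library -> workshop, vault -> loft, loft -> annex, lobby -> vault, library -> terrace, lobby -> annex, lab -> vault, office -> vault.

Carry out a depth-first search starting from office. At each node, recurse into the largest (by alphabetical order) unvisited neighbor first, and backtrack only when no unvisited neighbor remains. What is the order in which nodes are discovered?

office → vault → loft → lobby → terrace → kitchen → nursery → workshop → gallery → gym → den → closet → annex → library → lab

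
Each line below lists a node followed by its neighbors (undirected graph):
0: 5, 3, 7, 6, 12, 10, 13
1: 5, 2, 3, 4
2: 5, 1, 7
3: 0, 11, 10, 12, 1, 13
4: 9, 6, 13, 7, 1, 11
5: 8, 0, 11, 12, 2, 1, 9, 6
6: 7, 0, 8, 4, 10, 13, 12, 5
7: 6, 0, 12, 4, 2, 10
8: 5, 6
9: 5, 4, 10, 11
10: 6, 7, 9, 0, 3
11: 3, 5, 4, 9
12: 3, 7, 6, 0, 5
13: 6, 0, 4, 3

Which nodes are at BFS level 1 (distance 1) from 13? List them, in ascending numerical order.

Level 0: 13
Level 1: 0, 3, 4, 6
Level 2: 1, 5, 7, 8, 9, 10, 11, 12
Level 3: 2

0, 3, 4, 6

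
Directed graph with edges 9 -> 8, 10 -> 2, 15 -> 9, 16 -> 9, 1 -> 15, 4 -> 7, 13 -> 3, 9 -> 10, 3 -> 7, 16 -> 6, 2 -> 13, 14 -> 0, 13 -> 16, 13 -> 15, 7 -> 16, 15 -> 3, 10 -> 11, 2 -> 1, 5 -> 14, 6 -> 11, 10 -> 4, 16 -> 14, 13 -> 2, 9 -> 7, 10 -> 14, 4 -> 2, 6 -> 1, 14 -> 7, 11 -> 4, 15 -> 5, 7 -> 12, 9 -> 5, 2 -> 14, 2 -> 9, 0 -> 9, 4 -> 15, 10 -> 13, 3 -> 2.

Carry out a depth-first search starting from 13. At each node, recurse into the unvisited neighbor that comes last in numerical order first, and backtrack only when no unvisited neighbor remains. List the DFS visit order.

13 → 16 → 14 → 7 → 12 → 0 → 9 → 10 → 11 → 4 → 15 → 5 → 3 → 2 → 1 → 8 → 6

Visit 13
13 → 16
16 → 14
14 → 7
7 → 12
14 → 0
0 → 9
9 → 10
10 → 11
11 → 4
4 → 15
15 → 5
15 → 3
3 → 2
2 → 1
9 → 8
16 → 6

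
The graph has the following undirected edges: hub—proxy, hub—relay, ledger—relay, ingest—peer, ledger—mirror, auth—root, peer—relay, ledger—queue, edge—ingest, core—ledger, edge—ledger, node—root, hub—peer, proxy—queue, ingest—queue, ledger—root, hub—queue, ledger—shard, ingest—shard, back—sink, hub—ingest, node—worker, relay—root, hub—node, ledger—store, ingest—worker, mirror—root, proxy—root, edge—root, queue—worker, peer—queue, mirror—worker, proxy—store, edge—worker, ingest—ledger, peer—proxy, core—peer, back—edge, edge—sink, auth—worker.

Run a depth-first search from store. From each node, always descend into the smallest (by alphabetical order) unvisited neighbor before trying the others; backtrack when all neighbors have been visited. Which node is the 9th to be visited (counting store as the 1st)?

sink

Visit store
store → ledger
ledger → core
core → peer
peer → hub
hub → ingest
ingest → edge
edge → back
back → sink
edge → root
root → auth
auth → worker
worker → mirror
worker → node
worker → queue
queue → proxy
root → relay
ingest → shard

Visit order: store, ledger, core, peer, hub, ingest, edge, back, sink, root, auth, worker, mirror, node, queue, proxy, relay, shard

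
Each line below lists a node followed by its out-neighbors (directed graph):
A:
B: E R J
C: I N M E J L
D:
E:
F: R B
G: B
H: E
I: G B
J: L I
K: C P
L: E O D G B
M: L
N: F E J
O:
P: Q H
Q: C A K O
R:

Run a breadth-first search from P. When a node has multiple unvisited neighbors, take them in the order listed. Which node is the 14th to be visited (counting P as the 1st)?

Visit P; enqueue Q, H → queue [Q, H]
Visit Q; enqueue C, A, K, O → queue [H, C, A, K, O]
Visit H; enqueue E → queue [C, A, K, O, E]
Visit C; enqueue I, N, M, J, L → queue [A, K, O, E, I, N, M, J, L]
Visit A → queue [K, O, E, I, N, M, J, L]
Visit K → queue [O, E, I, N, M, J, L]
Visit O → queue [E, I, N, M, J, L]
Visit E → queue [I, N, M, J, L]
Visit I; enqueue G, B → queue [N, M, J, L, G, B]
Visit N; enqueue F → queue [M, J, L, G, B, F]
Visit M → queue [J, L, G, B, F]
Visit J → queue [L, G, B, F]
Visit L; enqueue D → queue [G, B, F, D]
Visit G → queue [B, F, D]
Visit B; enqueue R → queue [F, D, R]
Visit F → queue [D, R]
Visit D → queue [R]
Visit R → queue []

Visit order: P, Q, H, C, A, K, O, E, I, N, M, J, L, G, B, F, D, R

G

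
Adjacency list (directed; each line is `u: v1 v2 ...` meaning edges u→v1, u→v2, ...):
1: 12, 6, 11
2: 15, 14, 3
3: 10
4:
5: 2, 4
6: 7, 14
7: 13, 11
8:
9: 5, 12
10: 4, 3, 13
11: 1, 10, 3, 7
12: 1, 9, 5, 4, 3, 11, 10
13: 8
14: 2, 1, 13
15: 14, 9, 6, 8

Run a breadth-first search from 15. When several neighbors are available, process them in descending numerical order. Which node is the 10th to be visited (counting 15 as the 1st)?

5

Visit 15; enqueue 14, 9, 8, 6 → queue [14, 9, 8, 6]
Visit 14; enqueue 13, 2, 1 → queue [9, 8, 6, 13, 2, 1]
Visit 9; enqueue 12, 5 → queue [8, 6, 13, 2, 1, 12, 5]
Visit 8 → queue [6, 13, 2, 1, 12, 5]
Visit 6; enqueue 7 → queue [13, 2, 1, 12, 5, 7]
Visit 13 → queue [2, 1, 12, 5, 7]
Visit 2; enqueue 3 → queue [1, 12, 5, 7, 3]
Visit 1; enqueue 11 → queue [12, 5, 7, 3, 11]
Visit 12; enqueue 10, 4 → queue [5, 7, 3, 11, 10, 4]
Visit 5 → queue [7, 3, 11, 10, 4]
Visit 7 → queue [3, 11, 10, 4]
Visit 3 → queue [11, 10, 4]
Visit 11 → queue [10, 4]
Visit 10 → queue [4]
Visit 4 → queue []

Visit order: 15, 14, 9, 8, 6, 13, 2, 1, 12, 5, 7, 3, 11, 10, 4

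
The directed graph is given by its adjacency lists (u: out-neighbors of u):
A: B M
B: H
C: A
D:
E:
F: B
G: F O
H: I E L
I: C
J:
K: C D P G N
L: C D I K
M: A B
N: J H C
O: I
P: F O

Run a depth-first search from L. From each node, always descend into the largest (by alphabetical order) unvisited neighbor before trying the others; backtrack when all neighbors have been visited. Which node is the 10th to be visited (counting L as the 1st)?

Visit L
L → K
K → P
P → O
O → I
I → C
C → A
A → M
M → B
B → H
H → E
P → F
K → N
N → J
K → G
K → D

Visit order: L, K, P, O, I, C, A, M, B, H, E, F, N, J, G, D

H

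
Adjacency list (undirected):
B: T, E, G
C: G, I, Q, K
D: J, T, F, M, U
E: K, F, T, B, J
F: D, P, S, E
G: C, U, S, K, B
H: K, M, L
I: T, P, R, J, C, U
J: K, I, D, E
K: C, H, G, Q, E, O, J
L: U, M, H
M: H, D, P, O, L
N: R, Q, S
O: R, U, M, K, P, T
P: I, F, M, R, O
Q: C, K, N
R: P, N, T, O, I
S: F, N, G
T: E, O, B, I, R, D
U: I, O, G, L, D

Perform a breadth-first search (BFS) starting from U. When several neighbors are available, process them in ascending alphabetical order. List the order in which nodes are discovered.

U, D, G, I, L, O, F, J, M, T, B, C, K, S, P, R, H, E, Q, N

Visit U; enqueue D, G, I, L, O → queue [D, G, I, L, O]
Visit D; enqueue F, J, M, T → queue [G, I, L, O, F, J, M, T]
Visit G; enqueue B, C, K, S → queue [I, L, O, F, J, M, T, B, C, K, S]
Visit I; enqueue P, R → queue [L, O, F, J, M, T, B, C, K, S, P, R]
Visit L; enqueue H → queue [O, F, J, M, T, B, C, K, S, P, R, H]
Visit O → queue [F, J, M, T, B, C, K, S, P, R, H]
Visit F; enqueue E → queue [J, M, T, B, C, K, S, P, R, H, E]
Visit J → queue [M, T, B, C, K, S, P, R, H, E]
Visit M → queue [T, B, C, K, S, P, R, H, E]
Visit T → queue [B, C, K, S, P, R, H, E]
Visit B → queue [C, K, S, P, R, H, E]
Visit C; enqueue Q → queue [K, S, P, R, H, E, Q]
Visit K → queue [S, P, R, H, E, Q]
Visit S; enqueue N → queue [P, R, H, E, Q, N]
Visit P → queue [R, H, E, Q, N]
Visit R → queue [H, E, Q, N]
Visit H → queue [E, Q, N]
Visit E → queue [Q, N]
Visit Q → queue [N]
Visit N → queue []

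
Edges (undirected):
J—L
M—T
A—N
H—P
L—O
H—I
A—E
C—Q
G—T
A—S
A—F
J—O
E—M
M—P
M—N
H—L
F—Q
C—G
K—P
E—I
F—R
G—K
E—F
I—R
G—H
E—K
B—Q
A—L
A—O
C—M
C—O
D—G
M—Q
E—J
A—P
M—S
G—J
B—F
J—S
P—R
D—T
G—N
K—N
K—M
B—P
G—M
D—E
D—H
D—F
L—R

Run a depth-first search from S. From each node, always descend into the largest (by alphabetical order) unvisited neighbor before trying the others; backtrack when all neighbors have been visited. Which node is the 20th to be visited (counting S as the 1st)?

Visit S
S → M
M → T
T → G
G → N
N → K
K → P
P → R
R → L
L → O
O → J
J → E
E → I
I → H
H → D
D → F
F → Q
Q → C
Q → B
F → A

Visit order: S, M, T, G, N, K, P, R, L, O, J, E, I, H, D, F, Q, C, B, A

A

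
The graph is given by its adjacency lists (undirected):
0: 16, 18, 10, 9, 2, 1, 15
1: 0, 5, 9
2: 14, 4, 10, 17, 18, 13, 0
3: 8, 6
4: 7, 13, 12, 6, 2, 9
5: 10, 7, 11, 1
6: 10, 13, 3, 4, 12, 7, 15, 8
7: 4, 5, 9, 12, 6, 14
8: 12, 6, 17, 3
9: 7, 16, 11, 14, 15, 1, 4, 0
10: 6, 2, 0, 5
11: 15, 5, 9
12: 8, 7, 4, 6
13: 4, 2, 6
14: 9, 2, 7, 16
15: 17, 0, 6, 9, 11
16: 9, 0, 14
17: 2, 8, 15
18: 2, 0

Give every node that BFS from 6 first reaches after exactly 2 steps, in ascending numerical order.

0, 2, 5, 9, 11, 14, 17

Level 0: 6
Level 1: 3, 4, 7, 8, 10, 12, 13, 15
Level 2: 0, 2, 5, 9, 11, 14, 17
Level 3: 1, 16, 18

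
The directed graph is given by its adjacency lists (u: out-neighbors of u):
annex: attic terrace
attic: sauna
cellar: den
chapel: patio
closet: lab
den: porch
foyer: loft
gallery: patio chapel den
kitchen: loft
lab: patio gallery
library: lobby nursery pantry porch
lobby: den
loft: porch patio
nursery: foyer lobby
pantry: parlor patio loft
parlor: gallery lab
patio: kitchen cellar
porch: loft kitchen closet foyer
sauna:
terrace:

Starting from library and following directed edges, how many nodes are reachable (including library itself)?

BFS from library visits: library, lobby, nursery, pantry, porch, den, foyer, parlor, patio, loft, kitchen, closet, gallery, lab, cellar, chapel
Reachable nodes: 16 of 20 total.

16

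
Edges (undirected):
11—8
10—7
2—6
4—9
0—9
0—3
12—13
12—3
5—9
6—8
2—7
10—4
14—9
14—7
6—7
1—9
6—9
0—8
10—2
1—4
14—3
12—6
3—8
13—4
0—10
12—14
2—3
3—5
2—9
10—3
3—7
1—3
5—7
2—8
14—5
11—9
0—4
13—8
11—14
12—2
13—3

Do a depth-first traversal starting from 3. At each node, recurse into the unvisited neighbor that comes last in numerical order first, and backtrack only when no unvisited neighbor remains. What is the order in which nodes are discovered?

3, 14, 12, 13, 8, 11, 9, 6, 7, 10, 4, 1, 0, 2, 5

Visit 3
3 → 14
14 → 12
12 → 13
13 → 8
8 → 11
11 → 9
9 → 6
6 → 7
7 → 10
10 → 4
4 → 1
4 → 0
10 → 2
7 → 5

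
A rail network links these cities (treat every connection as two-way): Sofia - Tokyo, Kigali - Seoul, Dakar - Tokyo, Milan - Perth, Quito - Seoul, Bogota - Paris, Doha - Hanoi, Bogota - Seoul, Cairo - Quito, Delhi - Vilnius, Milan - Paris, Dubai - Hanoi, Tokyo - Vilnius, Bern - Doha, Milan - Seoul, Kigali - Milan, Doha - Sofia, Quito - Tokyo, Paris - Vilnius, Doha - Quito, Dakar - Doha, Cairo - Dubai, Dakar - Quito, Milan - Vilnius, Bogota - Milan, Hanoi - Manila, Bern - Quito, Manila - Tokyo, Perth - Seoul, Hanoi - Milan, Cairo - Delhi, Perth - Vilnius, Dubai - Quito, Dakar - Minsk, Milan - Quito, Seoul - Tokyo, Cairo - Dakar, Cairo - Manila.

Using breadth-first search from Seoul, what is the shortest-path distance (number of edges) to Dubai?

Level 0: Seoul
Level 1: Bogota, Kigali, Milan, Perth, Quito, Tokyo
Level 2: Bern, Cairo, Dakar, Doha, Dubai, Hanoi, Manila, Paris, Sofia, Vilnius
Level 3: Delhi, Minsk
Dubai first appears at level 2.

2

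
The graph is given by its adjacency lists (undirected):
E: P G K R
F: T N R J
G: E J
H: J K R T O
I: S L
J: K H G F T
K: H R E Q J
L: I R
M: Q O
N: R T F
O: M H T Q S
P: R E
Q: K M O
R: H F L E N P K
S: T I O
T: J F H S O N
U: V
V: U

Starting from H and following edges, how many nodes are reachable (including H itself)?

BFS from H visits: H, J, K, R, T, O, G, F, E, Q, L, N, P, S, M, I
Reachable nodes: 16 of 18 total.

16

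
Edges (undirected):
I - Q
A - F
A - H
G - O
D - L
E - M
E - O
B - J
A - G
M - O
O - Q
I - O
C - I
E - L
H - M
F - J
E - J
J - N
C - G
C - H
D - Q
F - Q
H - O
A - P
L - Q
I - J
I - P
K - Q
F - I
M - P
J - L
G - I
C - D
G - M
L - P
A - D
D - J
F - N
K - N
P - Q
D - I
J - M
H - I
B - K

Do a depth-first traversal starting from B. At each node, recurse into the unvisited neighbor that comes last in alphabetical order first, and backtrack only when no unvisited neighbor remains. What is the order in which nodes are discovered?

Visit B
B → K
K → Q
Q → P
P → M
M → O
O → I
I → J
J → N
N → F
F → A
A → H
H → C
C → G
C → D
D → L
L → E

B → K → Q → P → M → O → I → J → N → F → A → H → C → G → D → L → E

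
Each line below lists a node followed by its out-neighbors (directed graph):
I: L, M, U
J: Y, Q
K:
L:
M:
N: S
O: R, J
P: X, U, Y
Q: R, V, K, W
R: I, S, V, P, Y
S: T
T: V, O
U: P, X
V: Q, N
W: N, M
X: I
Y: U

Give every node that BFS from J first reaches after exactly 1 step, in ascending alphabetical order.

Q, Y

Level 0: J
Level 1: Q, Y
Level 2: K, R, U, V, W
Level 3: I, M, N, P, S, X
Level 4: L, T
Level 5: O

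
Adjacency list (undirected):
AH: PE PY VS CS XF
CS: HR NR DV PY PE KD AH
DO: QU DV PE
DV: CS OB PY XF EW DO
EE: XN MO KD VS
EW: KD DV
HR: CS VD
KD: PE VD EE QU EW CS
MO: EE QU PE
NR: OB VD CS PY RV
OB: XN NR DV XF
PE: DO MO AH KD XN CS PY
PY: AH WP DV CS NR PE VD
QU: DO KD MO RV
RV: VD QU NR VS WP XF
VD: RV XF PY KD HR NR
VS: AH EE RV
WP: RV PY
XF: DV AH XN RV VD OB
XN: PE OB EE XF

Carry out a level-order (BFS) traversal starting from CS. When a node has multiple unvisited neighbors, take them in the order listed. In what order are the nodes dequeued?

Visit CS; enqueue HR, NR, DV, PY, PE, KD, AH → queue [HR, NR, DV, PY, PE, KD, AH]
Visit HR; enqueue VD → queue [NR, DV, PY, PE, KD, AH, VD]
Visit NR; enqueue OB, RV → queue [DV, PY, PE, KD, AH, VD, OB, RV]
Visit DV; enqueue XF, EW, DO → queue [PY, PE, KD, AH, VD, OB, RV, XF, EW, DO]
Visit PY; enqueue WP → queue [PE, KD, AH, VD, OB, RV, XF, EW, DO, WP]
Visit PE; enqueue MO, XN → queue [KD, AH, VD, OB, RV, XF, EW, DO, WP, MO, XN]
Visit KD; enqueue EE, QU → queue [AH, VD, OB, RV, XF, EW, DO, WP, MO, XN, EE, QU]
Visit AH; enqueue VS → queue [VD, OB, RV, XF, EW, DO, WP, MO, XN, EE, QU, VS]
Visit VD → queue [OB, RV, XF, EW, DO, WP, MO, XN, EE, QU, VS]
Visit OB → queue [RV, XF, EW, DO, WP, MO, XN, EE, QU, VS]
Visit RV → queue [XF, EW, DO, WP, MO, XN, EE, QU, VS]
Visit XF → queue [EW, DO, WP, MO, XN, EE, QU, VS]
Visit EW → queue [DO, WP, MO, XN, EE, QU, VS]
Visit DO → queue [WP, MO, XN, EE, QU, VS]
Visit WP → queue [MO, XN, EE, QU, VS]
Visit MO → queue [XN, EE, QU, VS]
Visit XN → queue [EE, QU, VS]
Visit EE → queue [QU, VS]
Visit QU → queue [VS]
Visit VS → queue []

CS, HR, NR, DV, PY, PE, KD, AH, VD, OB, RV, XF, EW, DO, WP, MO, XN, EE, QU, VS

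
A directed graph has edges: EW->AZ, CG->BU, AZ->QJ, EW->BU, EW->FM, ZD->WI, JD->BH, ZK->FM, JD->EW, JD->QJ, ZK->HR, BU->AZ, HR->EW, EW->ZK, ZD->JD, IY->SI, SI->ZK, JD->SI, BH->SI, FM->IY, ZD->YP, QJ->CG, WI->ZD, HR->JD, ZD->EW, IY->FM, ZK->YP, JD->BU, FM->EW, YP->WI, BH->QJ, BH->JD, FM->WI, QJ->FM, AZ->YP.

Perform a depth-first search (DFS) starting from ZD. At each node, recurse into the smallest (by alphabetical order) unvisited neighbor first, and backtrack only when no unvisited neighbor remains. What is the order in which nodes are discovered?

ZD -> EW -> AZ -> QJ -> CG -> BU -> FM -> IY -> SI -> ZK -> HR -> JD -> BH -> YP -> WI

Visit ZD
ZD → EW
EW → AZ
AZ → QJ
QJ → CG
CG → BU
QJ → FM
FM → IY
IY → SI
SI → ZK
ZK → HR
HR → JD
JD → BH
ZK → YP
YP → WI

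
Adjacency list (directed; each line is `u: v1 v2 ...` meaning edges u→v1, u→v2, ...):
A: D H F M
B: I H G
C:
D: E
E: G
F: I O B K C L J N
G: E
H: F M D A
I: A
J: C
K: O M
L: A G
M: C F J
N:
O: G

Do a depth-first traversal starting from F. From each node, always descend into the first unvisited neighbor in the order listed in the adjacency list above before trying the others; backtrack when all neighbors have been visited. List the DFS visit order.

Visit F
F → I
I → A
A → D
D → E
E → G
A → H
H → M
M → C
M → J
F → O
F → B
F → K
F → L
F → N

F I A D E G H M C J O B K L N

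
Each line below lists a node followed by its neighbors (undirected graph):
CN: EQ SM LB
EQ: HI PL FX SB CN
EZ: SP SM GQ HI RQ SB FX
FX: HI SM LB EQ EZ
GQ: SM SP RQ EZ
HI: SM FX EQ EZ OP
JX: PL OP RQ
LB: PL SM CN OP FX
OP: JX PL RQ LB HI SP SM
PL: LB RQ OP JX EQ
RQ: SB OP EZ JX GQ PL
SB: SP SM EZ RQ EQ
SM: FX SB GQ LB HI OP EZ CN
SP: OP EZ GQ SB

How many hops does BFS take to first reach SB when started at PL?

2

Level 0: PL
Level 1: EQ, JX, LB, OP, RQ
Level 2: CN, EZ, FX, GQ, HI, SB, SM, SP
SB first appears at level 2.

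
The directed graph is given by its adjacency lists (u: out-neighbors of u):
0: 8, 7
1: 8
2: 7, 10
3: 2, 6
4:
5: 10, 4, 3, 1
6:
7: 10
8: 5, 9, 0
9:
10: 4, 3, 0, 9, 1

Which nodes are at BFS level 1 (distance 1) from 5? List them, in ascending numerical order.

Level 0: 5
Level 1: 1, 3, 4, 10
Level 2: 0, 2, 6, 8, 9
Level 3: 7

1, 3, 4, 10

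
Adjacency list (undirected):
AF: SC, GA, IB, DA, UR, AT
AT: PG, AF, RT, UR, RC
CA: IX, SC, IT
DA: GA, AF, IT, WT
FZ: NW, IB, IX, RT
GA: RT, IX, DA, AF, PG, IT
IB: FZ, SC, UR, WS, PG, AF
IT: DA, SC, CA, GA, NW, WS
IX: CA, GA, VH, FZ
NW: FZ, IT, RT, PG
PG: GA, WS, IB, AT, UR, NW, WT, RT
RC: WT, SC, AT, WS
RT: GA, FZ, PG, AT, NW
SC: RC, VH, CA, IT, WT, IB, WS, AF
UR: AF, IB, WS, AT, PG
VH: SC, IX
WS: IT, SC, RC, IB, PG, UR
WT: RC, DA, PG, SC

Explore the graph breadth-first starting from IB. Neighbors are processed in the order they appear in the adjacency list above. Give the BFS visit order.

IB, FZ, SC, UR, WS, PG, AF, NW, IX, RT, RC, VH, CA, IT, WT, AT, GA, DA

Visit IB; enqueue FZ, SC, UR, WS, PG, AF → queue [FZ, SC, UR, WS, PG, AF]
Visit FZ; enqueue NW, IX, RT → queue [SC, UR, WS, PG, AF, NW, IX, RT]
Visit SC; enqueue RC, VH, CA, IT, WT → queue [UR, WS, PG, AF, NW, IX, RT, RC, VH, CA, IT, WT]
Visit UR; enqueue AT → queue [WS, PG, AF, NW, IX, RT, RC, VH, CA, IT, WT, AT]
Visit WS → queue [PG, AF, NW, IX, RT, RC, VH, CA, IT, WT, AT]
Visit PG; enqueue GA → queue [AF, NW, IX, RT, RC, VH, CA, IT, WT, AT, GA]
Visit AF; enqueue DA → queue [NW, IX, RT, RC, VH, CA, IT, WT, AT, GA, DA]
Visit NW → queue [IX, RT, RC, VH, CA, IT, WT, AT, GA, DA]
Visit IX → queue [RT, RC, VH, CA, IT, WT, AT, GA, DA]
Visit RT → queue [RC, VH, CA, IT, WT, AT, GA, DA]
Visit RC → queue [VH, CA, IT, WT, AT, GA, DA]
Visit VH → queue [CA, IT, WT, AT, GA, DA]
Visit CA → queue [IT, WT, AT, GA, DA]
Visit IT → queue [WT, AT, GA, DA]
Visit WT → queue [AT, GA, DA]
Visit AT → queue [GA, DA]
Visit GA → queue [DA]
Visit DA → queue []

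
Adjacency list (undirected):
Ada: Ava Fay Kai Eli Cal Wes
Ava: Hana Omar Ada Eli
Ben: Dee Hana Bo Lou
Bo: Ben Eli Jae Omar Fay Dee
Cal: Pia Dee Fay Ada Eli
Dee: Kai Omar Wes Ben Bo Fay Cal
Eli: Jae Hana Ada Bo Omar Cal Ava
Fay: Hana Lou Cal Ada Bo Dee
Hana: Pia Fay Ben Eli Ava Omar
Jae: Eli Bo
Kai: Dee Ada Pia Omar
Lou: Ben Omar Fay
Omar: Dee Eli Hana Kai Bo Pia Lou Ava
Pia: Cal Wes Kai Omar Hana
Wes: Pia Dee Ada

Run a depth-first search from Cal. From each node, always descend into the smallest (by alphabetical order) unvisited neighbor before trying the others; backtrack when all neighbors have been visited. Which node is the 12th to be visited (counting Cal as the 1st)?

Visit Cal
Cal → Ada
Ada → Ava
Ava → Eli
Eli → Bo
Bo → Ben
Ben → Dee
Dee → Fay
Fay → Hana
Hana → Omar
Omar → Kai
Kai → Pia
Pia → Wes
Omar → Lou
Bo → Jae

Visit order: Cal, Ada, Ava, Eli, Bo, Ben, Dee, Fay, Hana, Omar, Kai, Pia, Wes, Lou, Jae

Pia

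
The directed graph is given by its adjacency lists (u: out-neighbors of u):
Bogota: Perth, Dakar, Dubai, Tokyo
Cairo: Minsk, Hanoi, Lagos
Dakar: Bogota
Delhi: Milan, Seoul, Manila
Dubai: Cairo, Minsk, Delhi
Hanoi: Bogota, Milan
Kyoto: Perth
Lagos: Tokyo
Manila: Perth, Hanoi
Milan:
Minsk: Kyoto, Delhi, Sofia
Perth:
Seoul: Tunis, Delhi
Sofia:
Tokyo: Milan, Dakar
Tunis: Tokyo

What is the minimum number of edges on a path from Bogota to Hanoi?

Level 0: Bogota
Level 1: Dakar, Dubai, Perth, Tokyo
Level 2: Cairo, Delhi, Milan, Minsk
Level 3: Hanoi, Kyoto, Lagos, Manila, Seoul, Sofia
Level 4: Tunis
Hanoi first appears at level 3.

3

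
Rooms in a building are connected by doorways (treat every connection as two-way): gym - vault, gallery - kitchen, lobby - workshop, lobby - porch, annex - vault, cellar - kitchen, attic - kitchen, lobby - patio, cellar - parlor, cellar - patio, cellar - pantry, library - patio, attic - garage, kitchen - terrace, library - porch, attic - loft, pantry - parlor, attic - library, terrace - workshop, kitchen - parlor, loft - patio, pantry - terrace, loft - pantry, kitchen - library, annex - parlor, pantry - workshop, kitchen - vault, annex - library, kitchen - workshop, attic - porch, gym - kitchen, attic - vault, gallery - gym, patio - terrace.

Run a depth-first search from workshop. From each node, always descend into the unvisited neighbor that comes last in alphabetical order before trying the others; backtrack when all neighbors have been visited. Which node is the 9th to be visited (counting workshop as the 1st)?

Visit workshop
workshop → terrace
terrace → patio
patio → loft
loft → pantry
pantry → parlor
parlor → kitchen
kitchen → vault
vault → gym
gym → gallery
vault → attic
attic → porch
porch → lobby
porch → library
library → annex
attic → garage
kitchen → cellar

Visit order: workshop, terrace, patio, loft, pantry, parlor, kitchen, vault, gym, gallery, attic, porch, lobby, library, annex, garage, cellar

gym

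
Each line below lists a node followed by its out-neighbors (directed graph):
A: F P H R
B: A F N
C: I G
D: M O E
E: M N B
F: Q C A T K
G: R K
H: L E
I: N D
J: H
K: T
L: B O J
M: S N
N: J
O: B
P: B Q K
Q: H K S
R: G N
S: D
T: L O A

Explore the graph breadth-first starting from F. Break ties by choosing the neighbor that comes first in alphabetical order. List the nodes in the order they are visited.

Visit F; enqueue A, C, K, Q, T → queue [A, C, K, Q, T]
Visit A; enqueue H, P, R → queue [C, K, Q, T, H, P, R]
Visit C; enqueue G, I → queue [K, Q, T, H, P, R, G, I]
Visit K → queue [Q, T, H, P, R, G, I]
Visit Q; enqueue S → queue [T, H, P, R, G, I, S]
Visit T; enqueue L, O → queue [H, P, R, G, I, S, L, O]
Visit H; enqueue E → queue [P, R, G, I, S, L, O, E]
Visit P; enqueue B → queue [R, G, I, S, L, O, E, B]
Visit R; enqueue N → queue [G, I, S, L, O, E, B, N]
Visit G → queue [I, S, L, O, E, B, N]
Visit I; enqueue D → queue [S, L, O, E, B, N, D]
Visit S → queue [L, O, E, B, N, D]
Visit L; enqueue J → queue [O, E, B, N, D, J]
Visit O → queue [E, B, N, D, J]
Visit E; enqueue M → queue [B, N, D, J, M]
Visit B → queue [N, D, J, M]
Visit N → queue [D, J, M]
Visit D → queue [J, M]
Visit J → queue [M]
Visit M → queue []

F, A, C, K, Q, T, H, P, R, G, I, S, L, O, E, B, N, D, J, M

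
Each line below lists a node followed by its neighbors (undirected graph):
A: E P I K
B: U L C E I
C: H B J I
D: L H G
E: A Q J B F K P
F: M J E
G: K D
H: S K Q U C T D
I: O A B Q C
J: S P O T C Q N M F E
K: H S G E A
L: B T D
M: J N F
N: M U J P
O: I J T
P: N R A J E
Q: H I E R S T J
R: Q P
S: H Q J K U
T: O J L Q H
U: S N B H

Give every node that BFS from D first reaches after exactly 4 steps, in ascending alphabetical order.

Level 0: D
Level 1: G, H, L
Level 2: B, C, K, Q, S, T, U
Level 3: A, E, I, J, N, O, R
Level 4: F, M, P

F, M, P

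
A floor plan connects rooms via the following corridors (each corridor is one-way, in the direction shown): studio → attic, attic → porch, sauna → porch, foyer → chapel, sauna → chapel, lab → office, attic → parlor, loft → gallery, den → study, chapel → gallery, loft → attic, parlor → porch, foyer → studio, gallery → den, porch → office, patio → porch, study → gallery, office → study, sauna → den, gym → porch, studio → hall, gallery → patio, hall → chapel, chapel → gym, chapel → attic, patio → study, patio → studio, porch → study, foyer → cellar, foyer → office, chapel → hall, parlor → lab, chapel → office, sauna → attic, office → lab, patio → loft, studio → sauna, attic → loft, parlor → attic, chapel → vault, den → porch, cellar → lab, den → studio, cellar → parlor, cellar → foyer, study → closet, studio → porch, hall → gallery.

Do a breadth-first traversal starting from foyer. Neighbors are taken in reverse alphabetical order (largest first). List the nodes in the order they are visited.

Visit foyer; enqueue studio, office, chapel, cellar → queue [studio, office, chapel, cellar]
Visit studio; enqueue sauna, porch, hall, attic → queue [office, chapel, cellar, sauna, porch, hall, attic]
Visit office; enqueue study, lab → queue [chapel, cellar, sauna, porch, hall, attic, study, lab]
Visit chapel; enqueue vault, gym, gallery → queue [cellar, sauna, porch, hall, attic, study, lab, vault, gym, gallery]
Visit cellar; enqueue parlor → queue [sauna, porch, hall, attic, study, lab, vault, gym, gallery, parlor]
Visit sauna; enqueue den → queue [porch, hall, attic, study, lab, vault, gym, gallery, parlor, den]
Visit porch → queue [hall, attic, study, lab, vault, gym, gallery, parlor, den]
Visit hall → queue [attic, study, lab, vault, gym, gallery, parlor, den]
Visit attic; enqueue loft → queue [study, lab, vault, gym, gallery, parlor, den, loft]
Visit study; enqueue closet → queue [lab, vault, gym, gallery, parlor, den, loft, closet]
Visit lab → queue [vault, gym, gallery, parlor, den, loft, closet]
Visit vault → queue [gym, gallery, parlor, den, loft, closet]
Visit gym → queue [gallery, parlor, den, loft, closet]
Visit gallery; enqueue patio → queue [parlor, den, loft, closet, patio]
Visit parlor → queue [den, loft, closet, patio]
Visit den → queue [loft, closet, patio]
Visit loft → queue [closet, patio]
Visit closet → queue [patio]
Visit patio → queue []

foyer -> studio -> office -> chapel -> cellar -> sauna -> porch -> hall -> attic -> study -> lab -> vault -> gym -> gallery -> parlor -> den -> loft -> closet -> patio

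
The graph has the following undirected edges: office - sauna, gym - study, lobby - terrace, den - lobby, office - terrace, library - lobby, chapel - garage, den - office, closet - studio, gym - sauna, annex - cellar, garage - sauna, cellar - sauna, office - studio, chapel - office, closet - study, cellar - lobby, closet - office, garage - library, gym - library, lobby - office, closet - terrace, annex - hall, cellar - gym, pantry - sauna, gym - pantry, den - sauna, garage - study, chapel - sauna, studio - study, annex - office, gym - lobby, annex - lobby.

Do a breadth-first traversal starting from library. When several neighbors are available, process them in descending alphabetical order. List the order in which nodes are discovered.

library, lobby, gym, garage, terrace, office, den, cellar, annex, study, sauna, pantry, chapel, closet, studio, hall

Visit library; enqueue lobby, gym, garage → queue [lobby, gym, garage]
Visit lobby; enqueue terrace, office, den, cellar, annex → queue [gym, garage, terrace, office, den, cellar, annex]
Visit gym; enqueue study, sauna, pantry → queue [garage, terrace, office, den, cellar, annex, study, sauna, pantry]
Visit garage; enqueue chapel → queue [terrace, office, den, cellar, annex, study, sauna, pantry, chapel]
Visit terrace; enqueue closet → queue [office, den, cellar, annex, study, sauna, pantry, chapel, closet]
Visit office; enqueue studio → queue [den, cellar, annex, study, sauna, pantry, chapel, closet, studio]
Visit den → queue [cellar, annex, study, sauna, pantry, chapel, closet, studio]
Visit cellar → queue [annex, study, sauna, pantry, chapel, closet, studio]
Visit annex; enqueue hall → queue [study, sauna, pantry, chapel, closet, studio, hall]
Visit study → queue [sauna, pantry, chapel, closet, studio, hall]
Visit sauna → queue [pantry, chapel, closet, studio, hall]
Visit pantry → queue [chapel, closet, studio, hall]
Visit chapel → queue [closet, studio, hall]
Visit closet → queue [studio, hall]
Visit studio → queue [hall]
Visit hall → queue []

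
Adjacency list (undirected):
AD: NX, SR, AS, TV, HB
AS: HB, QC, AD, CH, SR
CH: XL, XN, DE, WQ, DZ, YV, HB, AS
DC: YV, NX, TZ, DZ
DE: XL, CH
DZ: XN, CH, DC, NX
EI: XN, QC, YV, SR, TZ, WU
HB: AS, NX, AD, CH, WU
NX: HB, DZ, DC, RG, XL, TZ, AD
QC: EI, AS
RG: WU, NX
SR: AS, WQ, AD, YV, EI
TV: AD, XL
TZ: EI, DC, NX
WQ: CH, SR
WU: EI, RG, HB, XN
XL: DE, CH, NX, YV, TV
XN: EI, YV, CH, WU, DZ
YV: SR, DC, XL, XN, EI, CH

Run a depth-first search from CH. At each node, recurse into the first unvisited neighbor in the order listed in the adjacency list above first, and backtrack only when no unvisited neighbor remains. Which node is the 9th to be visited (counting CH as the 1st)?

Visit CH
CH → XL
XL → DE
XL → NX
NX → HB
HB → AS
AS → QC
QC → EI
EI → XN
XN → YV
YV → SR
SR → WQ
SR → AD
AD → TV
YV → DC
DC → TZ
DC → DZ
XN → WU
WU → RG

Visit order: CH, XL, DE, NX, HB, AS, QC, EI, XN, YV, SR, WQ, AD, TV, DC, TZ, DZ, WU, RG

XN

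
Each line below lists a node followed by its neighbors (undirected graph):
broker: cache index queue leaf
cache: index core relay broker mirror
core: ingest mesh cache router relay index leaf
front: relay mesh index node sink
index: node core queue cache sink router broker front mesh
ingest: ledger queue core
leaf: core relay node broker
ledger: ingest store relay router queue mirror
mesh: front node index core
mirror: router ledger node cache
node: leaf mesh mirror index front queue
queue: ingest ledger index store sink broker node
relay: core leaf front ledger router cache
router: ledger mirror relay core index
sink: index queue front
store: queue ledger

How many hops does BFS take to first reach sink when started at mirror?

3

Level 0: mirror
Level 1: cache, ledger, node, router
Level 2: broker, core, front, index, ingest, leaf, mesh, queue, relay, store
Level 3: sink
sink first appears at level 3.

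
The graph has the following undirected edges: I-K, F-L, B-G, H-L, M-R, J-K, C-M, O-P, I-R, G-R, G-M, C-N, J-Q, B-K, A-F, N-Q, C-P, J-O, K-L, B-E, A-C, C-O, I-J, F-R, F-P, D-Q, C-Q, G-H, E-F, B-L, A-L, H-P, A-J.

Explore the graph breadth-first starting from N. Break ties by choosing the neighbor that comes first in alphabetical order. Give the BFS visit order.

Visit N; enqueue C, Q → queue [C, Q]
Visit C; enqueue A, M, O, P → queue [Q, A, M, O, P]
Visit Q; enqueue D, J → queue [A, M, O, P, D, J]
Visit A; enqueue F, L → queue [M, O, P, D, J, F, L]
Visit M; enqueue G, R → queue [O, P, D, J, F, L, G, R]
Visit O → queue [P, D, J, F, L, G, R]
Visit P; enqueue H → queue [D, J, F, L, G, R, H]
Visit D → queue [J, F, L, G, R, H]
Visit J; enqueue I, K → queue [F, L, G, R, H, I, K]
Visit F; enqueue E → queue [L, G, R, H, I, K, E]
Visit L; enqueue B → queue [G, R, H, I, K, E, B]
Visit G → queue [R, H, I, K, E, B]
Visit R → queue [H, I, K, E, B]
Visit H → queue [I, K, E, B]
Visit I → queue [K, E, B]
Visit K → queue [E, B]
Visit E → queue [B]
Visit B → queue []

N, C, Q, A, M, O, P, D, J, F, L, G, R, H, I, K, E, B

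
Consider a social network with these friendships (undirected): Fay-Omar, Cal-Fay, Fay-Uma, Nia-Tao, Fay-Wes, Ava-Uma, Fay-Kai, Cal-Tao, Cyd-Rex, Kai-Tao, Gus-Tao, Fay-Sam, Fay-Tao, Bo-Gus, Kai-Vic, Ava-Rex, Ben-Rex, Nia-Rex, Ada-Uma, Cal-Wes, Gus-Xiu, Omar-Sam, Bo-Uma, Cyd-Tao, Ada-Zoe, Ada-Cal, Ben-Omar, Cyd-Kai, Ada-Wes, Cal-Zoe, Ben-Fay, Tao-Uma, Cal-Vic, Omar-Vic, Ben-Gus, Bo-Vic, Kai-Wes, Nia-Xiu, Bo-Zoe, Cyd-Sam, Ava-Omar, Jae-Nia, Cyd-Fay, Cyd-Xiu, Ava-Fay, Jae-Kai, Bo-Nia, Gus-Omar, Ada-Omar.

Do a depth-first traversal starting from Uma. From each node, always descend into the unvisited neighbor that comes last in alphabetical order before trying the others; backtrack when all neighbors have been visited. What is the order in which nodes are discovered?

Uma, Tao, Nia, Xiu, Gus, Omar, Vic, Kai, Wes, Fay, Sam, Cyd, Rex, Ben, Ava, Cal, Zoe, Bo, Ada, Jae

Visit Uma
Uma → Tao
Tao → Nia
Nia → Xiu
Xiu → Gus
Gus → Omar
Omar → Vic
Vic → Kai
Kai → Wes
Wes → Fay
Fay → Sam
Sam → Cyd
Cyd → Rex
Rex → Ben
Rex → Ava
Fay → Cal
Cal → Zoe
Zoe → Bo
Zoe → Ada
Kai → Jae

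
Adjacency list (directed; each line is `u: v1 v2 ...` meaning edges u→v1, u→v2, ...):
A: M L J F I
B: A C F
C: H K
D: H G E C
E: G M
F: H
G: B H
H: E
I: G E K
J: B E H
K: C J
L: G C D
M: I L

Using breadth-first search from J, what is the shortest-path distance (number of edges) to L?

Level 0: J
Level 1: B, E, H
Level 2: A, C, F, G, M
Level 3: I, K, L
Level 4: D
L first appears at level 3.

3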